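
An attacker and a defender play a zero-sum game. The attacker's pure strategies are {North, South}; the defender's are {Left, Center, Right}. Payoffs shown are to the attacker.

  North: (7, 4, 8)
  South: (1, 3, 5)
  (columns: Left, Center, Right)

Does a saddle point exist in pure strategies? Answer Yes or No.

Row minima: North → 4, South → 1; maximin = 4.
Column maxima: Left → 7, Center → 4, Right → 8; minimax = 4.
maximin = minimax = 4, so a saddle point exists.

Yes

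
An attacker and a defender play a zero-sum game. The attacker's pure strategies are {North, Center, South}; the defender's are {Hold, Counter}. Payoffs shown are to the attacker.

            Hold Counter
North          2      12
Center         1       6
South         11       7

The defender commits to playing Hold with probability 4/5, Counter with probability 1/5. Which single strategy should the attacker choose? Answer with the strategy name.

South

Expected payoff of North: (4/5)·2 + (1/5)·12 = 4.
Expected payoff of Center: (4/5)·1 + (1/5)·6 = 2.
Expected payoff of South: (4/5)·11 + (1/5)·7 = 51/5.
The largest is 51/5, so the attacker's best response is South.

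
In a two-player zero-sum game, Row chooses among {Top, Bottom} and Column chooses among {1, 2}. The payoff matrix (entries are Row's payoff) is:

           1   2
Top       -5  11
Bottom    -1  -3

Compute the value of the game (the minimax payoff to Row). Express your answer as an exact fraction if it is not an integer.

Row minima: Top → -5, Bottom → -3; maximin = -3.
Column maxima: 1 → -1, 2 → 11; minimax = -1.
-3 ≠ -1, so there is no saddle point; optimal play is mixed.
Let Row play Top with probability p. Expected payoff against 1: (-5)p + (-1)(1−p) = −4p − 1; against 2: 11p + (-3)(1−p) = 14p − 3.
Setting these equal: −4p − 1 = 14p − 3 ⇒ −18p = -2 ⇒ p = 1/9, and the value is (-4)·(1/9) − 1 = -13/9.
For Column: with q = P(1), equating Top's and Bottom's payoffs gives −16q + 11 = 2q − 3 ⇒ q = 7/9.

-13/9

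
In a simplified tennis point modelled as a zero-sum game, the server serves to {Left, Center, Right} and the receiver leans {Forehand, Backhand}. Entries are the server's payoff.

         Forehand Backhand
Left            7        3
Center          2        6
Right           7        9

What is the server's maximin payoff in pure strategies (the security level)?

7

Row minima: Left → 3, Center → 2, Right → 7.
The best of these is 7.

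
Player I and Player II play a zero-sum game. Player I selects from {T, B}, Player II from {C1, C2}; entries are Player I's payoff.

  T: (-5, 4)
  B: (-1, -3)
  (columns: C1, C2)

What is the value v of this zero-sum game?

Row minima: T → -5, B → -3; maximin = -3.
Column maxima: C1 → -1, C2 → 4; minimax = -1.
-3 ≠ -1, so there is no saddle point; optimal play is mixed.
Let Player I play T with probability p. Expected payoff against C1: (-5)p + (-1)(1−p) = −4p − 1; against C2: 4p + (-3)(1−p) = 7p − 3.
Setting these equal: −4p − 1 = 7p − 3 ⇒ −11p = -2 ⇒ p = 2/11, and the value is (-4)·(2/11) − 1 = -19/11.
For Player II: with q = P(C1), equating T's and B's payoffs gives −9q + 4 = 2q − 3 ⇒ q = 7/11.

-19/11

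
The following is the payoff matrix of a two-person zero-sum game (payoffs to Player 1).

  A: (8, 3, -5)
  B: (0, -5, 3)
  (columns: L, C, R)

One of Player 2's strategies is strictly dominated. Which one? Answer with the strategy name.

C holds Player 1's payoff strictly below L in every row: 3 < 8, -5 < 0.
So L is strictly dominated for Player 2.

L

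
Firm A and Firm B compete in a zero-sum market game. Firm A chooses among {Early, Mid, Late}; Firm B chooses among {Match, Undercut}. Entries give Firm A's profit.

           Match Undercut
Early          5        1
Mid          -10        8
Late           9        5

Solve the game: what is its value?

61/11

Row minima: Early → 1, Mid → -10, Late → 5; maximin = 5.
Column maxima: Match → 9, Undercut → 8; minimax = 8.
5 ≠ 8, so there is no saddle point; optimal play is mixed.
Early is strictly dominated by Late, so Firm A never plays it.
On the remaining 2×2 (Mid, Late vs Match, Undercut):
Let Firm A play Mid with probability p. Expected payoff against Match: (-10)p + 9(1−p) = −19p + 9; against Undercut: 8p + 5(1−p) = 3p + 5.
Setting these equal: −19p + 9 = 3p + 5 ⇒ −22p = -4 ⇒ p = 2/11, and the value is (-19)·(2/11) + 9 = 61/11.
For Firm B: with q = P(Match), equating Mid's and Late's payoffs gives −18q + 8 = 4q + 5 ⇒ q = 3/22.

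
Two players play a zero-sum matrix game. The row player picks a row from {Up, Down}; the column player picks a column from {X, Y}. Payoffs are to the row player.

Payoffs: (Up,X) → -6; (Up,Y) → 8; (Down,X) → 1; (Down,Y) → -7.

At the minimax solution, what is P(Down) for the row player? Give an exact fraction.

Row minima: Up → -6, Down → -7; maximin = -6.
Column maxima: X → 1, Y → 8; minimax = 1.
-6 ≠ 1, so there is no saddle point; optimal play is mixed.
Let the row player play Up with probability p. Expected payoff against X: (-6)p + 1(1−p) = −7p + 1; against Y: 8p + (-7)(1−p) = 15p − 7.
Setting these equal: −7p + 1 = 15p − 7 ⇒ −22p = -8 ⇒ p = 4/11, and the value is (-7)·(4/11) + 1 = -17/11.
For the column player: with q = P(X), equating Up's and Down's payoffs gives −14q + 8 = 8q − 7 ⇒ q = 15/22.

7/11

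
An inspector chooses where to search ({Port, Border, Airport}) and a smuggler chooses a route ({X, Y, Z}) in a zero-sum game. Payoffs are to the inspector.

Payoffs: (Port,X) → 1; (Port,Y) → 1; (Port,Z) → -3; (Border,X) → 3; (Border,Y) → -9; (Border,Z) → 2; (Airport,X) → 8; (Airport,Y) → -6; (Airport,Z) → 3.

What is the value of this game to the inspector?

Row minima: Port → -3, Border → -9, Airport → -6; maximin = -3.
Column maxima: X → 8, Y → 1, Z → 3; minimax = 1.
-3 ≠ 1, so there is no saddle point; optimal play is mixed.
Border is strictly dominated by Airport, so the inspector never plays it.
X is strictly dominated by Z (it gives the inspector strictly more in every row), so the smuggler never plays it.
On the remaining 2×2 (Port, Airport vs Y, Z):
Let the inspector play Port with probability p. Expected payoff against Y: 1p + (-6)(1−p) = 7p − 6; against Z: (-3)p + 3(1−p) = −6p + 3.
Setting these equal: 7p − 6 = −6p + 3 ⇒ 13p = 9 ⇒ p = 9/13, and the value is (7)·(9/13) − 6 = -15/13.
For the smuggler: with q = P(Y), equating Port's and Airport's payoffs gives 4q − 3 = −9q + 3 ⇒ q = 6/13.

-15/13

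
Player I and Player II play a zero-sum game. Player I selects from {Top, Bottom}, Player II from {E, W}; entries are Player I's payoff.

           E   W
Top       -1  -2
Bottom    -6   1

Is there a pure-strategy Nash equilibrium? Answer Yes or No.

Row minima: Top → -2, Bottom → -6; maximin = -2.
Column maxima: E → -1, W → 1; minimax = -1.
-2 ≠ -1, so no pure-strategy equilibrium exists.

No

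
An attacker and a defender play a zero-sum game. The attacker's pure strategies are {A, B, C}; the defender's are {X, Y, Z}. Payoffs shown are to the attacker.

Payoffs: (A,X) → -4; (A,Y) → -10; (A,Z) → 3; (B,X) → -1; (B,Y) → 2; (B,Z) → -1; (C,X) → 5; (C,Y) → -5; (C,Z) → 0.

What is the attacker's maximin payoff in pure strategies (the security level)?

-1

Row minima: A → -10, B → -1, C → -5.
The best of these is -1.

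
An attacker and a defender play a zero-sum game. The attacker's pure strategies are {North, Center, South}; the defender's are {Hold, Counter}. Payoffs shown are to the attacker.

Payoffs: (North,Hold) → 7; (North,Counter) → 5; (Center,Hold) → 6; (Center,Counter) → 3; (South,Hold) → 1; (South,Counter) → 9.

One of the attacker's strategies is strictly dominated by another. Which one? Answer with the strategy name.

Center

North gives a strictly higher payoff than Center against every column: 7 > 6, 5 > 3.
So Center is strictly dominated and the attacker never plays it.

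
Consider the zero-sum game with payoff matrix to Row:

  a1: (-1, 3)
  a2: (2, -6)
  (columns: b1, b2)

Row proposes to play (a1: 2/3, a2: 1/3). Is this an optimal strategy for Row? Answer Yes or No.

Yes

Against b1 this mix gives (2/3)·(-1) + (1/3)·2 = 0.
Against b2 this mix gives (2/3)·3 + (1/3)·(-6) = 0.
All of Column's active replies (b1, b2) yield 0, and no column does worse for Row. The mix makes Column indifferent and guarantees 0, so it is optimal.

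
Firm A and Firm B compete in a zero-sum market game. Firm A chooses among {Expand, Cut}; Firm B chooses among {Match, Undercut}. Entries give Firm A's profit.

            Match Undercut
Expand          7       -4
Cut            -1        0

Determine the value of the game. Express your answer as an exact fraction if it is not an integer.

Row minima: Expand → -4, Cut → -1; maximin = -1.
Column maxima: Match → 7, Undercut → 0; minimax = 0.
-1 ≠ 0, so there is no saddle point; optimal play is mixed.
Let Firm A play Expand with probability p. Expected payoff against Match: 7p + (-1)(1−p) = 8p − 1; against Undercut: (-4)p + 0(1−p) = −4p.
Setting these equal: 8p − 1 = −4p ⇒ 12p = 1 ⇒ p = 1/12, and the value is (8)·(1/12) − 1 = -1/3.
For Firm B: with q = P(Match), equating Expand's and Cut's payoffs gives 11q − 4 = −q ⇒ q = 1/3.

-1/3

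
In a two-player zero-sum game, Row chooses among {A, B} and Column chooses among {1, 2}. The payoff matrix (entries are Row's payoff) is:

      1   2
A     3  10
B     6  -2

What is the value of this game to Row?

Row minima: A → 3, B → -2; maximin = 3.
Column maxima: 1 → 6, 2 → 10; minimax = 6.
3 ≠ 6, so there is no saddle point; optimal play is mixed.
Let Row play A with probability p. Expected payoff against 1: 3p + 6(1−p) = −3p + 6; against 2: 10p + (-2)(1−p) = 12p − 2.
Setting these equal: −3p + 6 = 12p − 2 ⇒ −15p = -8 ⇒ p = 8/15, and the value is (-3)·(8/15) + 6 = 22/5.
For Column: with q = P(1), equating A's and B's payoffs gives −7q + 10 = 8q − 2 ⇒ q = 4/5.

22/5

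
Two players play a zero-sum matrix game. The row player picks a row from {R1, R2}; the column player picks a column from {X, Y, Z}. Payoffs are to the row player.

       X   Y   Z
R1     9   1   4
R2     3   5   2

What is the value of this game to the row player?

Row minima: R1 → 1, R2 → 2; maximin = 2.
Column maxima: X → 9, Y → 5, Z → 4; minimax = 4.
2 ≠ 4, so there is no saddle point; optimal play is mixed.
X is strictly dominated by Z (it gives the row player strictly more in every row), so the column player never plays it.
On the remaining 2×2 (R1, R2 vs Y, Z):
Let the row player play R1 with probability p. Expected payoff against Y: 1p + 5(1−p) = −4p + 5; against Z: 4p + 2(1−p) = 2p + 2.
Setting these equal: −4p + 5 = 2p + 2 ⇒ −6p = -3 ⇒ p = 1/2, and the value is (-4)·(1/2) + 5 = 3.
For the column player: with q = P(Y), equating R1's and R2's payoffs gives −3q + 4 = 3q + 2 ⇒ q = 1/3.

3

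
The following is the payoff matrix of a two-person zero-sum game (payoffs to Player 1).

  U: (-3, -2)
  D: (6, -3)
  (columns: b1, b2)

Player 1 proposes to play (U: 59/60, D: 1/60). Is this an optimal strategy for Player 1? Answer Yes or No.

Against b1 this mix gives (59/60)·(-3) + (1/60)·6 = -57/20.
Against b2 this mix gives (59/60)·(-2) + (1/60)·(-3) = -121/60.
Player 2 will play b1, holding Player 1 to -57/20. Shifting weight toward the row that does better against b1 would raise this floor (the equalizing mix achieves -21/10 against both b1 and b2), so the proposed strategy is not optimal.

No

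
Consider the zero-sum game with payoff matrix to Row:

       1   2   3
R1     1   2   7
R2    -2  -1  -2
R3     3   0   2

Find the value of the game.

Row minima: R1 → 1, R2 → -2, R3 → 0; maximin = 1.
Column maxima: 1 → 3, 2 → 2, 3 → 7; minimax = 2.
1 ≠ 2, so there is no saddle point; optimal play is mixed.
R2 is strictly dominated by R1, so Row never plays it.
With R2 eliminated, 3 is strictly dominated by 2 (it gives Row strictly more in every remaining row), so Column never plays it.
On the remaining 2×2 (R1, R3 vs 1, 2):
Let Row play R1 with probability p. Expected payoff against 1: 1p + 3(1−p) = −2p + 3; against 2: 2p + 0(1−p) = 2p.
Setting these equal: −2p + 3 = 2p ⇒ −4p = -3 ⇒ p = 3/4, and the value is (-2)·(3/4) + 3 = 3/2.
For Column: with q = P(1), equating R1's and R3's payoffs gives −q + 2 = 3q ⇒ q = 1/2.

3/2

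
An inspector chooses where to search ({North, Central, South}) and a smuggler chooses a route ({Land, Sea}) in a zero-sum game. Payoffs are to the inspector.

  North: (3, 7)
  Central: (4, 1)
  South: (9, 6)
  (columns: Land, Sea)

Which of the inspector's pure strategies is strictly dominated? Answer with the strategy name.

South gives a strictly higher payoff than Central against every column: 9 > 4, 6 > 1.
So Central is strictly dominated and the inspector never plays it.

Central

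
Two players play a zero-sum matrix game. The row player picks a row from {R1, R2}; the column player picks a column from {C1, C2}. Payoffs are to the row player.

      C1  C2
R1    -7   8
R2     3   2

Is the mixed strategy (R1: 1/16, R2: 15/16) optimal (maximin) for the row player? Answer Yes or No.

Yes

Against C1 this mix gives (1/16)·(-7) + (15/16)·3 = 19/8.
Against C2 this mix gives (1/16)·8 + (15/16)·2 = 19/8.
All of the column player's active replies (C1, C2) yield 19/8, and no column does worse for the row player. The mix makes the column player indifferent and guarantees 19/8, so it is optimal.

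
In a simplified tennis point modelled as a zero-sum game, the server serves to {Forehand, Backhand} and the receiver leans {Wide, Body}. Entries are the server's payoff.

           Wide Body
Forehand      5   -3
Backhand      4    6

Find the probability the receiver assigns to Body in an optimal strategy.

Row minima: Forehand → -3, Backhand → 4; maximin = 4.
Column maxima: Wide → 5, Body → 6; minimax = 5.
4 ≠ 5, so there is no saddle point; optimal play is mixed.
Let the server play Forehand with probability p. Expected payoff against Wide: 5p + 4(1−p) = p + 4; against Body: (-3)p + 6(1−p) = −9p + 6.
Setting these equal: p + 4 = −9p + 6 ⇒ 10p = 2 ⇒ p = 1/5, and the value is (1)·(1/5) + 4 = 21/5.
For the receiver: with q = P(Wide), equating Forehand's and Backhand's payoffs gives 8q − 3 = −2q + 6 ⇒ q = 9/10.

1/10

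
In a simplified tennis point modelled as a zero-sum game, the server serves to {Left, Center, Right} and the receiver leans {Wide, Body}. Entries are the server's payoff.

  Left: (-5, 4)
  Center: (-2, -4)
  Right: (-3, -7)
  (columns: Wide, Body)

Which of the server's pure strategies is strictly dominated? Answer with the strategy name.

Right

Center gives a strictly higher payoff than Right against every column: -2 > -3, -4 > -7.
So Right is strictly dominated and the server never plays it.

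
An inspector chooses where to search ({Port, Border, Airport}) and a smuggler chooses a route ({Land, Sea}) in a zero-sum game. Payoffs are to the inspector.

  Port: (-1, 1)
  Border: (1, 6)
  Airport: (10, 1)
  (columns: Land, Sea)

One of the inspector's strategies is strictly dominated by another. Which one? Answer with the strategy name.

Border gives a strictly higher payoff than Port against every column: 1 > -1, 6 > 1.
So Port is strictly dominated and the inspector never plays it.

Port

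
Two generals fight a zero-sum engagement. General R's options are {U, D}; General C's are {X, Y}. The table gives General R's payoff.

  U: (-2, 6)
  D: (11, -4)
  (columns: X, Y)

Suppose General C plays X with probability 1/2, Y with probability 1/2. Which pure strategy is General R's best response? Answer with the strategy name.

Expected payoff of U: (1/2)·(-2) + (1/2)·6 = 2.
Expected payoff of D: (1/2)·11 + (1/2)·(-4) = 7/2.
The largest is 7/2, so General R's best response is D.

D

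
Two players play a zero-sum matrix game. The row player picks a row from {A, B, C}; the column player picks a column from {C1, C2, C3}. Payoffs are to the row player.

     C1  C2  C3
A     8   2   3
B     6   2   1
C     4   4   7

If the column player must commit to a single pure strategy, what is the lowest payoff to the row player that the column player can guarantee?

4

Column maxima: C1 → 8, C2 → 4, C3 → 7.
The smallest of these is 4.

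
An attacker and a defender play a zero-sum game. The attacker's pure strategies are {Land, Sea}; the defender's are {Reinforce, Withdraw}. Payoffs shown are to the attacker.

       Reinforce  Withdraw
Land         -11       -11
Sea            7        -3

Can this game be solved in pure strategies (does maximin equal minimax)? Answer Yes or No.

Row minima: Land → -11, Sea → -3; maximin = -3.
Column maxima: Reinforce → 7, Withdraw → -3; minimax = -3.
maximin = minimax = -3, so a saddle point exists.

Yes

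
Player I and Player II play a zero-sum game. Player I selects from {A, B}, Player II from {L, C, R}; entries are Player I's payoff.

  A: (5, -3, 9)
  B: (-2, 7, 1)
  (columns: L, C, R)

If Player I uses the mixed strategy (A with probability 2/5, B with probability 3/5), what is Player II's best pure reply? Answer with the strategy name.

L

If Player II plays L, Player I's expected payoff is (2/5)·5 + (3/5)·(-2) = 4/5.
If Player II plays C, Player I's expected payoff is (2/5)·(-3) + (3/5)·7 = 3.
If Player II plays R, Player I's expected payoff is (2/5)·9 + (3/5)·1 = 21/5.
Player II minimizes Player I's payoff; the smallest is 4/5, so the best response is L.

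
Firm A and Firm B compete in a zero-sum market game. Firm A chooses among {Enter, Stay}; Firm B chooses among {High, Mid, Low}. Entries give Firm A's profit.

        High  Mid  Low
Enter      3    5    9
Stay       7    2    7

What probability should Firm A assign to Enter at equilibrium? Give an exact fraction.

5/7

Row minima: Enter → 3, Stay → 2; maximin = 3.
Column maxima: High → 7, Mid → 5, Low → 9; minimax = 5.
3 ≠ 5, so there is no saddle point; optimal play is mixed.
Low is strictly dominated by Mid (it gives Firm A strictly more in every row), so Firm B never plays it.
On the remaining 2×2 (Enter, Stay vs High, Mid):
Let Firm A play Enter with probability p. Expected payoff against High: 3p + 7(1−p) = −4p + 7; against Mid: 5p + 2(1−p) = 3p + 2.
Setting these equal: −4p + 7 = 3p + 2 ⇒ −7p = -5 ⇒ p = 5/7, and the value is (-4)·(5/7) + 7 = 29/7.
For Firm B: with q = P(High), equating Enter's and Stay's payoffs gives −2q + 5 = 5q + 2 ⇒ q = 3/7.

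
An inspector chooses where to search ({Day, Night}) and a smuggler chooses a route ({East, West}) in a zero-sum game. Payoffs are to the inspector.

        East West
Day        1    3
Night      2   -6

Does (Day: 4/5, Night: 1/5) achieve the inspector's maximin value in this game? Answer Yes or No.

Yes

Against East this mix gives (4/5)·1 + (1/5)·2 = 6/5.
Against West this mix gives (4/5)·3 + (1/5)·(-6) = 6/5.
All of the smuggler's active replies (East, West) yield 6/5, and no column does worse for the inspector. The mix makes the smuggler indifferent and guarantees 6/5, so it is optimal.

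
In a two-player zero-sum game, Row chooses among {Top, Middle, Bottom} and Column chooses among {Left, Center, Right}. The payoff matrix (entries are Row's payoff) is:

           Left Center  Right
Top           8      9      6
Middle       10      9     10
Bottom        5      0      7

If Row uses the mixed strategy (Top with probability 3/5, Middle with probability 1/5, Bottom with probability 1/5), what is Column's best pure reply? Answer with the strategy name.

If Column plays Left, Row's expected payoff is (3/5)·8 + (1/5)·10 + (1/5)·5 = 39/5.
If Column plays Center, Row's expected payoff is (3/5)·9 + (1/5)·9 + (1/5)·0 = 36/5.
If Column plays Right, Row's expected payoff is (3/5)·6 + (1/5)·10 + (1/5)·7 = 7.
Column minimizes Row's payoff; the smallest is 7, so the best response is Right.

Right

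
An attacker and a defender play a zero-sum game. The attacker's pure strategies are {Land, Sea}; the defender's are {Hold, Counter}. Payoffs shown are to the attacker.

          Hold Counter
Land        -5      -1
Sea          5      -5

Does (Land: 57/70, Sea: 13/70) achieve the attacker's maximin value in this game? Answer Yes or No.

No

Against Hold this mix gives (57/70)·(-5) + (13/70)·5 = -22/7.
Against Counter this mix gives (57/70)·(-1) + (13/70)·(-5) = -61/35.
The defender will play Hold, holding the attacker to -22/7. Shifting weight toward the row that does better against Hold would raise this floor (the equalizing mix achieves -15/7 against both Hold and Counter), so the proposed strategy is not optimal.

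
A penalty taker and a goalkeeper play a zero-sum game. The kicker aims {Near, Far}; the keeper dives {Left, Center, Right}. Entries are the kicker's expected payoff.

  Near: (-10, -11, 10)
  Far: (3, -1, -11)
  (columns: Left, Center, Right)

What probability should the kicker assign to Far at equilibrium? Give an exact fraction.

21/31

Row minima: Near → -11, Far → -11; maximin = -11.
Column maxima: Left → 3, Center → -1, Right → 10; minimax = -1.
-11 ≠ -1, so there is no saddle point; optimal play is mixed.
Left is strictly dominated by Center (it gives the kicker strictly more in every row), so the keeper never plays it.
On the remaining 2×2 (Near, Far vs Center, Right):
Let the kicker play Near with probability p. Expected payoff against Center: (-11)p + (-1)(1−p) = −10p − 1; against Right: 10p + (-11)(1−p) = 21p − 11.
Setting these equal: −10p − 1 = 21p − 11 ⇒ −31p = -10 ⇒ p = 10/31, and the value is (-10)·(10/31) − 1 = -131/31.
For the keeper: with q = P(Center), equating Near's and Far's payoffs gives −21q + 10 = 10q − 11 ⇒ q = 21/31.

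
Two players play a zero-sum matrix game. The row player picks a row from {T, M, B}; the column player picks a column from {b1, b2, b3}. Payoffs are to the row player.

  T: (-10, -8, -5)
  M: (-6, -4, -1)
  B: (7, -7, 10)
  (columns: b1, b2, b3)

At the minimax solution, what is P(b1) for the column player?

3/16

Row minima: T → -10, M → -6, B → -7; maximin = -6.
Column maxima: b1 → 7, b2 → -4, b3 → 10; minimax = -4.
-6 ≠ -4, so there is no saddle point; optimal play is mixed.
T is strictly dominated by M, so the row player never plays it.
b3 is strictly dominated by b1 (it gives the row player strictly more in every row), so the column player never plays it.
On the remaining 2×2 (M, B vs b1, b2):
Let the row player play M with probability p. Expected payoff against b1: (-6)p + 7(1−p) = −13p + 7; against b2: (-4)p + (-7)(1−p) = 3p − 7.
Setting these equal: −13p + 7 = 3p − 7 ⇒ −16p = -14 ⇒ p = 7/8, and the value is (-13)·(7/8) + 7 = -35/8.
For the column player: with q = P(b1), equating M's and B's payoffs gives −2q − 4 = 14q − 7 ⇒ q = 3/16.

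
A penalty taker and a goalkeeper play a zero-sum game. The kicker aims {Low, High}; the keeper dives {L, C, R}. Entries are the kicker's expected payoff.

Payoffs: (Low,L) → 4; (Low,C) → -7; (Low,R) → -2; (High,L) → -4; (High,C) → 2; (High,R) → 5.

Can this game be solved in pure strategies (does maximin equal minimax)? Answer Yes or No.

No

Row minima: Low → -7, High → -4; maximin = -4.
Column maxima: L → 4, C → 2, R → 5; minimax = 2.
-4 ≠ 2, so no pure-strategy equilibrium exists.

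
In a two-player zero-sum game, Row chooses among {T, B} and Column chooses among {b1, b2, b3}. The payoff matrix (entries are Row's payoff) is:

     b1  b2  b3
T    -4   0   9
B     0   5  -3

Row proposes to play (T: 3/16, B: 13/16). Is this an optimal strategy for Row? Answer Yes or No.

Against b1 this mix gives (3/16)·(-4) + (13/16)·0 = -3/4.
Against b2 this mix gives (3/16)·0 + (13/16)·5 = 65/16.
Against b3 this mix gives (3/16)·9 + (13/16)·(-3) = -3/4.
All of Column's active replies (b1, b3) yield -3/4, and no column does worse for Row. The mix makes Column indifferent and guarantees -3/4, so it is optimal.

Yes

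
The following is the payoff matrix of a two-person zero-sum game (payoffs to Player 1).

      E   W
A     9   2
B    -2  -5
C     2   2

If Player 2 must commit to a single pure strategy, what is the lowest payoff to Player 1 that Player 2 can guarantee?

Column maxima: E → 9, W → 2.
The smallest of these is 2.

2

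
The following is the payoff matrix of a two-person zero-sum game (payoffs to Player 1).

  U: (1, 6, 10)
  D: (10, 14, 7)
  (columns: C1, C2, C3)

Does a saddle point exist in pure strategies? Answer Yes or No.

No

Row minima: U → 1, D → 7; maximin = 7.
Column maxima: C1 → 10, C2 → 14, C3 → 10; minimax = 10.
7 ≠ 10, so no pure-strategy equilibrium exists.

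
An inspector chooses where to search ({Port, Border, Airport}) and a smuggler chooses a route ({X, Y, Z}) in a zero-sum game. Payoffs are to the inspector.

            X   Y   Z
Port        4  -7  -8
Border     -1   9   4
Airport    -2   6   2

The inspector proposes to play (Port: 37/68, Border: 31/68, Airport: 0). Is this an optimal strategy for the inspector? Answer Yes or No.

No

Against X this mix gives (37/68)·4 + (31/68)·(-1) = 117/68.
Against Y this mix gives (37/68)·(-7) + (31/68)·9 = 5/17.
Against Z this mix gives (37/68)·(-8) + (31/68)·4 = -43/17.
The smuggler will play Z, holding the inspector to -43/17. Shifting weight toward the row that does better against Z would raise this floor (the equalizing mix achieves 8/17 against both Z and X), so the proposed strategy is not optimal.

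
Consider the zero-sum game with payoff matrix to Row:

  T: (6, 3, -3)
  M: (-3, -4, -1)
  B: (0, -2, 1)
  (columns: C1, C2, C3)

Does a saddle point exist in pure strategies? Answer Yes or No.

No

Row minima: T → -3, M → -4, B → -2; maximin = -2.
Column maxima: C1 → 6, C2 → 3, C3 → 1; minimax = 1.
-2 ≠ 1, so no pure-strategy equilibrium exists.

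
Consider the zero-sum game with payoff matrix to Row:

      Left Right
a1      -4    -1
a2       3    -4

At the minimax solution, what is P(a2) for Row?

Row minima: a1 → -4, a2 → -4; maximin = -4.
Column maxima: Left → 3, Right → -1; minimax = -1.
-4 ≠ -1, so there is no saddle point; optimal play is mixed.
Let Row play a1 with probability p. Expected payoff against Left: (-4)p + 3(1−p) = −7p + 3; against Right: (-1)p + (-4)(1−p) = 3p − 4.
Setting these equal: −7p + 3 = 3p − 4 ⇒ −10p = -7 ⇒ p = 7/10, and the value is (-7)·(7/10) + 3 = -19/10.
For Column: with q = P(Left), equating a1's and a2's payoffs gives −3q − 1 = 7q − 4 ⇒ q = 3/10.

3/10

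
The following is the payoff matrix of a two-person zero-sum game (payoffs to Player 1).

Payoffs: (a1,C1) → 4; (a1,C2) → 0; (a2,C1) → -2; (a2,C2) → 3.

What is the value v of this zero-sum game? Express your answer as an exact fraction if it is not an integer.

4/3

Row minima: a1 → 0, a2 → -2; maximin = 0.
Column maxima: C1 → 4, C2 → 3; minimax = 3.
0 ≠ 3, so there is no saddle point; optimal play is mixed.
Let Player 1 play a1 with probability p. Expected payoff against C1: 4p + (-2)(1−p) = 6p − 2; against C2: 0p + 3(1−p) = −3p + 3.
Setting these equal: 6p − 2 = −3p + 3 ⇒ 9p = 5 ⇒ p = 5/9, and the value is (6)·(5/9) − 2 = 4/3.
For Player 2: with q = P(C1), equating a1's and a2's payoffs gives 4q = −5q + 3 ⇒ q = 1/3.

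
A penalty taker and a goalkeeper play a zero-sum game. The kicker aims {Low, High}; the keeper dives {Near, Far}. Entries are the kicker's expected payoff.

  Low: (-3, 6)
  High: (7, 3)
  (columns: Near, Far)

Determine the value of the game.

Row minima: Low → -3, High → 3; maximin = 3.
Column maxima: Near → 7, Far → 6; minimax = 6.
3 ≠ 6, so there is no saddle point; optimal play is mixed.
Let the kicker play Low with probability p. Expected payoff against Near: (-3)p + 7(1−p) = −10p + 7; against Far: 6p + 3(1−p) = 3p + 3.
Setting these equal: −10p + 7 = 3p + 3 ⇒ −13p = -4 ⇒ p = 4/13, and the value is (-10)·(4/13) + 7 = 51/13.
For the keeper: with q = P(Near), equating Low's and High's payoffs gives −9q + 6 = 4q + 3 ⇒ q = 3/13.

51/13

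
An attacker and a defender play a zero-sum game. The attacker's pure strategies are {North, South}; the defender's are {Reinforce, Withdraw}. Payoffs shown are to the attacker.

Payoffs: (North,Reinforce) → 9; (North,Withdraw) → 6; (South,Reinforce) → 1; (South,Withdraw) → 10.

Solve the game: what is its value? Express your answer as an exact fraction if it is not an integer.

Row minima: North → 6, South → 1; maximin = 6.
Column maxima: Reinforce → 9, Withdraw → 10; minimax = 9.
6 ≠ 9, so there is no saddle point; optimal play is mixed.
Let the attacker play North with probability p. Expected payoff against Reinforce: 9p + 1(1−p) = 8p + 1; against Withdraw: 6p + 10(1−p) = −4p + 10.
Setting these equal: 8p + 1 = −4p + 10 ⇒ 12p = 9 ⇒ p = 3/4, and the value is (8)·(3/4) + 1 = 7.
For the defender: with q = P(Reinforce), equating North's and South's payoffs gives 3q + 6 = −9q + 10 ⇒ q = 1/3.

7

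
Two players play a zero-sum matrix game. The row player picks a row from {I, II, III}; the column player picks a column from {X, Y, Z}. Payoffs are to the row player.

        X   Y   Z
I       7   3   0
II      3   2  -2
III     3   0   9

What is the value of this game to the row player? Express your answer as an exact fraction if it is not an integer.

Row minima: I → 0, II → -2, III → 0; maximin = 0.
Column maxima: X → 7, Y → 3, Z → 9; minimax = 3.
0 ≠ 3, so there is no saddle point; optimal play is mixed.
II is strictly dominated by I, so the row player never plays it.
X is strictly dominated by Y (it gives the row player strictly more in every row), so the column player never plays it.
On the remaining 2×2 (I, III vs Y, Z):
Let the row player play I with probability p. Expected payoff against Y: 3p + 0(1−p) = 3p; against Z: 0p + 9(1−p) = −9p + 9.
Setting these equal: 3p = −9p + 9 ⇒ 12p = 9 ⇒ p = 3/4, and the value is (3)·(3/4) = 9/4.
For the column player: with q = P(Y), equating I's and III's payoffs gives 3q = −9q + 9 ⇒ q = 3/4.

9/4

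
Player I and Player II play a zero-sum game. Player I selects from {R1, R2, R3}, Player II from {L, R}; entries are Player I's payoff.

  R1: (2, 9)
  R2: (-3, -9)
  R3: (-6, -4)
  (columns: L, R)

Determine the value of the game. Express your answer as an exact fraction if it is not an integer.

Row minima: R1 → 2, R2 → -9, R3 → -6; maximin = 2.
Column maxima: L → 2, R → 9; minimax = 2.
Since maximin = minimax = 2, there is a saddle point and the value is 2.

2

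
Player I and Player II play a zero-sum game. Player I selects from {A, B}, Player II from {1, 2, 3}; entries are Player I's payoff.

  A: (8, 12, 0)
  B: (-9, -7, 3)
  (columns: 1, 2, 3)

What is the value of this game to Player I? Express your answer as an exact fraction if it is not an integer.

6/5

Row minima: A → 0, B → -9; maximin = 0.
Column maxima: 1 → 8, 2 → 12, 3 → 3; minimax = 3.
0 ≠ 3, so there is no saddle point; optimal play is mixed.
2 is strictly dominated by 1 (it gives Player I strictly more in every row), so Player II never plays it.
On the remaining 2×2 (A, B vs 1, 3):
Let Player I play A with probability p. Expected payoff against 1: 8p + (-9)(1−p) = 17p − 9; against 3: 0p + 3(1−p) = −3p + 3.
Setting these equal: 17p − 9 = −3p + 3 ⇒ 20p = 12 ⇒ p = 3/5, and the value is (17)·(3/5) − 9 = 6/5.
For Player II: with q = P(1), equating A's and B's payoffs gives 8q = −12q + 3 ⇒ q = 3/20.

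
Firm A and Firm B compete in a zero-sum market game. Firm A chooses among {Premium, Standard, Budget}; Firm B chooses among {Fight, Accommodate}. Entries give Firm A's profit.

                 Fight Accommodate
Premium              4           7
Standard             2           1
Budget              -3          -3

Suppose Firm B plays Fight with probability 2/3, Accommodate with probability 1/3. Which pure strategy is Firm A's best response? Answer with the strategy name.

Expected payoff of Premium: (2/3)·4 + (1/3)·7 = 5.
Expected payoff of Standard: (2/3)·2 + (1/3)·1 = 5/3.
Expected payoff of Budget: (2/3)·(-3) + (1/3)·(-3) = -3.
The largest is 5, so Firm A's best response is Premium.

Premium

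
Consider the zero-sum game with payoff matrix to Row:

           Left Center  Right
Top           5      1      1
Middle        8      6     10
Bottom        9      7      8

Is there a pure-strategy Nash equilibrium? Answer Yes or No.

Yes

Row minima: Top → 1, Middle → 6, Bottom → 7; maximin = 7.
Column maxima: Left → 9, Center → 7, Right → 10; minimax = 7.
maximin = minimax = 7, so a saddle point exists.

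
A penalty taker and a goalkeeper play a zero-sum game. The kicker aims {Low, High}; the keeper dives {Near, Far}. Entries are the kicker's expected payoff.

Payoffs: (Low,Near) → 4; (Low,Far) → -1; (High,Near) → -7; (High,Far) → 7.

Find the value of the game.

21/19

Row minima: Low → -1, High → -7; maximin = -1.
Column maxima: Near → 4, Far → 7; minimax = 4.
-1 ≠ 4, so there is no saddle point; optimal play is mixed.
Let the kicker play Low with probability p. Expected payoff against Near: 4p + (-7)(1−p) = 11p − 7; against Far: (-1)p + 7(1−p) = −8p + 7.
Setting these equal: 11p − 7 = −8p + 7 ⇒ 19p = 14 ⇒ p = 14/19, and the value is (11)·(14/19) − 7 = 21/19.
For the keeper: with q = P(Near), equating Low's and High's payoffs gives 5q − 1 = −14q + 7 ⇒ q = 8/19.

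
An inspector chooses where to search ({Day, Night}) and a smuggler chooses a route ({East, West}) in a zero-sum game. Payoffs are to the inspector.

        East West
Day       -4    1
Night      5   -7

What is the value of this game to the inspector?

-23/17

Row minima: Day → -4, Night → -7; maximin = -4.
Column maxima: East → 5, West → 1; minimax = 1.
-4 ≠ 1, so there is no saddle point; optimal play is mixed.
Let the inspector play Day with probability p. Expected payoff against East: (-4)p + 5(1−p) = −9p + 5; against West: 1p + (-7)(1−p) = 8p − 7.
Setting these equal: −9p + 5 = 8p − 7 ⇒ −17p = -12 ⇒ p = 12/17, and the value is (-9)·(12/17) + 5 = -23/17.
For the smuggler: with q = P(East), equating Day's and Night's payoffs gives −5q + 1 = 12q − 7 ⇒ q = 8/17.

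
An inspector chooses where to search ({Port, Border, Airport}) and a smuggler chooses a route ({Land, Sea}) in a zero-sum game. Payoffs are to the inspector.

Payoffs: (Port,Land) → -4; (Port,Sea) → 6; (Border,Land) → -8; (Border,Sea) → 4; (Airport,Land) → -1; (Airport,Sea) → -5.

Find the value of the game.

Row minima: Port → -4, Border → -8, Airport → -5; maximin = -4.
Column maxima: Land → -1, Sea → 6; minimax = -1.
-4 ≠ -1, so there is no saddle point; optimal play is mixed.
Border is strictly dominated by Port, so the inspector never plays it.
On the remaining 2×2 (Port, Airport vs Land, Sea):
Let the inspector play Port with probability p. Expected payoff against Land: (-4)p + (-1)(1−p) = −3p − 1; against Sea: 6p + (-5)(1−p) = 11p − 5.
Setting these equal: −3p − 1 = 11p − 5 ⇒ −14p = -4 ⇒ p = 2/7, and the value is (-3)·(2/7) − 1 = -13/7.
For the smuggler: with q = P(Land), equating Port's and Airport's payoffs gives −10q + 6 = 4q − 5 ⇒ q = 11/14.

-13/7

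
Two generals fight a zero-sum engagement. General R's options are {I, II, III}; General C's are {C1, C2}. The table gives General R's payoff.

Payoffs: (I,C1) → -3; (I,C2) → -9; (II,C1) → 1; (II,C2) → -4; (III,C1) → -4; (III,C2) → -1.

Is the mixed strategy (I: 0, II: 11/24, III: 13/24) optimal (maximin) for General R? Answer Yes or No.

No

Against C1 this mix gives (11/24)·1 + (13/24)·(-4) = -41/24.
Against C2 this mix gives (11/24)·(-4) + (13/24)·(-1) = -19/8.
General C will play C2, holding General R to -19/8. Shifting weight toward the row that does better against C2 would raise this floor (the equalizing mix achieves -17/8 against both C2 and C1), so the proposed strategy is not optimal.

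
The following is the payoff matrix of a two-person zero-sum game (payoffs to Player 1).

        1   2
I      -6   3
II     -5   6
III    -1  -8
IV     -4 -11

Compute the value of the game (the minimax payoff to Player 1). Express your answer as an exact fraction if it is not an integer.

-23/9

Row minima: I → -6, II → -5, III → -8, IV → -11; maximin = -5.
Column maxima: 1 → -1, 2 → 6; minimax = -1.
-5 ≠ -1, so there is no saddle point; optimal play is mixed.
I is strictly dominated by II, so Player 1 never plays it.
IV is strictly dominated by III, so Player 1 never plays it.
On the remaining 2×2 (II, III vs 1, 2):
Let Player 1 play II with probability p. Expected payoff against 1: (-5)p + (-1)(1−p) = −4p − 1; against 2: 6p + (-8)(1−p) = 14p − 8.
Setting these equal: −4p − 1 = 14p − 8 ⇒ −18p = -7 ⇒ p = 7/18, and the value is (-4)·(7/18) − 1 = -23/9.
For Player 2: with q = P(1), equating II's and III's payoffs gives −11q + 6 = 7q − 8 ⇒ q = 7/9.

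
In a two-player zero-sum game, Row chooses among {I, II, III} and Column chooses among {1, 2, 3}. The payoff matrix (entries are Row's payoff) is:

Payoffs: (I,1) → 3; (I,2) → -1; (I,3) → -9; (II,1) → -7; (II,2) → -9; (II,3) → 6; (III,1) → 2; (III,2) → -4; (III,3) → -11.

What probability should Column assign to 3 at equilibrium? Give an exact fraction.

Row minima: I → -9, II → -9, III → -11; maximin = -9.
Column maxima: 1 → 3, 2 → -1, 3 → 6; minimax = -1.
-9 ≠ -1, so there is no saddle point; optimal play is mixed.
III is strictly dominated by I, so Row never plays it.
1 is strictly dominated by 2 (it gives Row strictly more in every row), so Column never plays it.
On the remaining 2×2 (I, II vs 2, 3):
Let Row play I with probability p. Expected payoff against 2: (-1)p + (-9)(1−p) = 8p − 9; against 3: (-9)p + 6(1−p) = −15p + 6.
Setting these equal: 8p − 9 = −15p + 6 ⇒ 23p = 15 ⇒ p = 15/23, and the value is (8)·(15/23) − 9 = -87/23.
For Column: with q = P(2), equating I's and II's payoffs gives 8q − 9 = −15q + 6 ⇒ q = 15/23.

8/23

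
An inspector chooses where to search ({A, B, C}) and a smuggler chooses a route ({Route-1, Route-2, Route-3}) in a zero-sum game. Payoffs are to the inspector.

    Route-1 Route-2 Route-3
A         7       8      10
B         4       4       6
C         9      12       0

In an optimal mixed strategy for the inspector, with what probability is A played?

3/4

Row minima: A → 7, B → 4, C → 0; maximin = 7.
Column maxima: Route-1 → 9, Route-2 → 12, Route-3 → 10; minimax = 9.
7 ≠ 9, so there is no saddle point; optimal play is mixed.
B is strictly dominated by A, so the inspector never plays it.
With B eliminated, Route-2 is strictly dominated by Route-1 (it gives the inspector strictly more in every remaining row), so the smuggler never plays it.
On the remaining 2×2 (A, C vs Route-1, Route-3):
Let the inspector play A with probability p. Expected payoff against Route-1: 7p + 9(1−p) = −2p + 9; against Route-3: 10p + 0(1−p) = 10p.
Setting these equal: −2p + 9 = 10p ⇒ −12p = -9 ⇒ p = 3/4, and the value is (-2)·(3/4) + 9 = 15/2.
For the smuggler: with q = P(Route-1), equating A's and C's payoffs gives −3q + 10 = 9q ⇒ q = 5/6.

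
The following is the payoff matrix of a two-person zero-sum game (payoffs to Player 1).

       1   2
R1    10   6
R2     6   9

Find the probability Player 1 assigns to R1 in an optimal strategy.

Row minima: R1 → 6, R2 → 6; maximin = 6.
Column maxima: 1 → 10, 2 → 9; minimax = 9.
6 ≠ 9, so there is no saddle point; optimal play is mixed.
Let Player 1 play R1 with probability p. Expected payoff against 1: 10p + 6(1−p) = 4p + 6; against 2: 6p + 9(1−p) = −3p + 9.
Setting these equal: 4p + 6 = −3p + 9 ⇒ 7p = 3 ⇒ p = 3/7, and the value is (4)·(3/7) + 6 = 54/7.
For Player 2: with q = P(1), equating R1's and R2's payoffs gives 4q + 6 = −3q + 9 ⇒ q = 3/7.

3/7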